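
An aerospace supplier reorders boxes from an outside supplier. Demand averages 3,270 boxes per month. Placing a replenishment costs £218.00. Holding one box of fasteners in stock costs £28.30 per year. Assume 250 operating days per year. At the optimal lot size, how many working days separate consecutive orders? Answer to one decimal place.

T ≈ 5.0 days

Annual demand D = 3,270 × 12 = 39,240.
EOQ = √(2DS/H) = √(2 × 39,240 × 218 / 28.3) ≈ 777.53.
Cycle time = Q*/D × 250 = 777.53 / 39,240 × 250 ≈ 4.954 days.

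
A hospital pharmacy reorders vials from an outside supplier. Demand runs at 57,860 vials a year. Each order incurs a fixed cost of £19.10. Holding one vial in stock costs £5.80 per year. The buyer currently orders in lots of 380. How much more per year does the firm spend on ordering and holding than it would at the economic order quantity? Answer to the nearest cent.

EOQ = √(2DS/H) = √(2 × 57,860 × 19.1 / 5.8) ≈ 617.32.
Cost at Q* = (D/Q*)S + (Q*/2)H = √(2DSH) ≈ £3,580.43.
Cost at Q = 380: (57,860/380)×19.1 + (380/2)×5.8 = £2,908.23 + £1,102.00 = £4,010.23.
Excess = £4,010.23 − £3,580.43 = £429.80.

Extra cost ≈ £429.80 per year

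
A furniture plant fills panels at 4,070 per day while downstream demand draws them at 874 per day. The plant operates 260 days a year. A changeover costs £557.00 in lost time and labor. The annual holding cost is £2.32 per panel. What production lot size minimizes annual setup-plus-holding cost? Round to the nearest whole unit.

Annual demand D = 874 × 260 = 227,240.
Production build-up factor (1 − d/p) = 1 − 874/4,070 = 0.7853.
Q* = √(2DS / (H(1 − d/p))) = √(2 × 227,240 × 557 / (2.32 × 0.7853)).
= √(253,145,360 / 1.8218) ≈ 11787.856.

Q* ≈ 11,788 panels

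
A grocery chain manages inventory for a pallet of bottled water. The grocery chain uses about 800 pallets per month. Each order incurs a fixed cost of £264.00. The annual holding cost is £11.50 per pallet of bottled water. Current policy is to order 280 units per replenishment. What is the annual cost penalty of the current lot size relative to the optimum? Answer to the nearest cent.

Extra cost ≈ £3,026.56 per year

Annual demand D = 800 × 12 = 9,600.
EOQ = √(2DS/H) = √(2 × 9,600 × 264 / 11.5) ≈ 663.90.
Cost at Q* = (D/Q*)S + (Q*/2)H = √(2DSH) ≈ £7,634.87.
Cost at Q = 280: (9,600/280)×264 + (280/2)×11.5 = £9,051.43 + £1,610.00 = £10,661.43.
Excess = £10,661.43 − £7,634.87 = £3,026.56.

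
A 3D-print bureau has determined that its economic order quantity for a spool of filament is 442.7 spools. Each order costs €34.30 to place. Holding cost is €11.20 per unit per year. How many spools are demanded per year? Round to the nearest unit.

Invert the EOQ relation Q*² = 2DS/H.
From Q* = √(2DS/H): D = Q*²H / (2S) = 442.7² × 11.2 / (2 × 34.3) = 31997.272.

D ≈ 31,997 spools per year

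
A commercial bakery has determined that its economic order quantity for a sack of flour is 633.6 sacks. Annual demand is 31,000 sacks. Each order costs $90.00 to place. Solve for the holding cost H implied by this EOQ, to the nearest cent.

H ≈ $13.90

The basic EOQ model gives Q* = √(2DS/H); rearrange for the unknown.
From Q* = √(2DS/H): H = 2DS / Q*² = 2 × 31,000 × 90 / 633.6² = 13.8996.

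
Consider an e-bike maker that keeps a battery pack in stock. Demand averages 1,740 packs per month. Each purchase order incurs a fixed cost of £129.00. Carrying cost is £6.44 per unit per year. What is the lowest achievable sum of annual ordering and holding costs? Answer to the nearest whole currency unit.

Annual demand D = 1,740 × 12 = 20,880.
Q* = √(2DS/H) = √(2 × 20,880 × 129 / 6.44) ≈ 914.60.
At the optimum the two cost components are equal, so total cost = 2·(Q*/2)H = Q*·H.
Minimum total = √(2DSH) = √(2 × 20,880 × 129 × 6.44) ≈ 5890.037.

TC* ≈ £5,890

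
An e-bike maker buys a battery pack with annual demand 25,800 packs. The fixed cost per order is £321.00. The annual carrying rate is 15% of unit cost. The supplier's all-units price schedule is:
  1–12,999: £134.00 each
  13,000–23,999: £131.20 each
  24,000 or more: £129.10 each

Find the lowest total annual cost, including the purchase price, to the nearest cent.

TC* ≈ £3,475,446.32

Holding cost per unit per year at price C is H = 0.15·C.
Candidates are each tier's EOQ (if it falls in that tier) and each price-break quantity.
EOQ at £134.00 = 907.8 (feasible in tier 1): TC = 25,800×£134.00 + (25,800/907.8)×321 + (907.8/2)×0.15×£134.00 = £3,475,446.32.
EOQ at £131.20 = 917.4 < 13000, so use break Q=13000: TC = 25,800×£131.20 + (25,800/13000.0)×321 + (13000.0/2)×0.15×£131.20 = £3,513,517.06.
EOQ at £129.10 = 924.8 < 24000, so use break Q=24000: TC = 25,800×£129.10 + (25,800/24000.0)×321 + (24000.0/2)×0.15×£129.10 = £3,563,505.08.
Lowest total cost among the candidates is at Q = 907.8.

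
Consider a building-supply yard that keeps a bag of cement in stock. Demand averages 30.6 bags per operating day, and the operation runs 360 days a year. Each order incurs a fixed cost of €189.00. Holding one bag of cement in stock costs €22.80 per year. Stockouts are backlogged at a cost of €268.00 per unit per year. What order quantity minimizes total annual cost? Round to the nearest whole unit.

Annual demand D = 30.6 × 360 = 11,016.
With planned backorders, Q* = √(2DS/H) · √((H+B)/B).
√(2DS/H) = √(2 × 11,016 × 189 / 22.8) = 427.357.
√((H+B)/B) = √((22.8+268)/268) = 1.0417.
Q* ≈ 445.164.

Q* ≈ 445 bags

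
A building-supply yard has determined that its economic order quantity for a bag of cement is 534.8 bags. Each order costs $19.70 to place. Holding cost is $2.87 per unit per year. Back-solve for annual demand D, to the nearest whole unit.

The basic EOQ model gives Q* = √(2DS/H); rearrange for the unknown.
From Q* = √(2DS/H): D = Q*²H / (2S) = 534.8² × 2.87 / (2 × 19.7) = 20833.799.

D ≈ 20,834 bags per year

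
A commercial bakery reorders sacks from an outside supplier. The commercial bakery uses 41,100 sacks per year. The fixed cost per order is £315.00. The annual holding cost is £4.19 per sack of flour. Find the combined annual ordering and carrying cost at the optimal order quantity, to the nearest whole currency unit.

TC* ≈ £10,416

Q* = √(2DS/H) = √(2 × 41,100 × 315 / 4.19) ≈ 2485.90.
At Q*, ordering cost (D/Q*)S equals holding cost (Q*/2)H, each = √(DSH/2).
Minimum total = √(2DSH) = √(2 × 41,100 × 315 × 4.19) ≈ 10415.933.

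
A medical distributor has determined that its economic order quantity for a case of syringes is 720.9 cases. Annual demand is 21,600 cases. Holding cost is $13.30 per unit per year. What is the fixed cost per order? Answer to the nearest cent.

Squaring Q* = √(2DS/H) gives Q*² = 2DS/H.
From Q* = √(2DS/H): S = Q*²H / (2D) = 720.9² × 13.3 / (2 × 21,600) = 159.9992.

S ≈ $160.00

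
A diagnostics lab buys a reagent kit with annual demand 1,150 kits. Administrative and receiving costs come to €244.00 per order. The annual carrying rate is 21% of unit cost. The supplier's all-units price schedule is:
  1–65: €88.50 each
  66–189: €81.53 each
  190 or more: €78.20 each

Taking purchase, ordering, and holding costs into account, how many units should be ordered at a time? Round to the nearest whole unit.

Holding cost per unit per year at price C is H = 0.21·C.
For each price level, check whether its EOQ is feasible; otherwise the best quantity at that price is the breakpoint.
Tier 1 (€88.50): EOQ = 173.8 exceeds tier's upper bound 65, so this tier is dominated.
EOQ at €81.53 = 181.0 (feasible in tier 2): TC = 1,150×€81.53 + (1,150/181.0)×244 + (181.0/2)×0.21×€81.53 = €96,859.25.
EOQ at €78.20 = 184.9 < 190, so use break Q=190: TC = 1,150×€78.20 + (1,150/190.0)×244 + (190.0/2)×0.21×€78.20 = €92,966.93.
Lowest total cost is €92,966.93 at Q = 190.0.

Q* ≈ 190 kits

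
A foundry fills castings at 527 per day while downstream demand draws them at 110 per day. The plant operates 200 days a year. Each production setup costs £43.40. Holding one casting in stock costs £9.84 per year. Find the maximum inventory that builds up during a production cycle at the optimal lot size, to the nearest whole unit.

I_max ≈ 392 castings

Annual demand D = 110 × 200 = 22,000.
Production build-up factor (1 − d/p) = 1 − 110/527 = 0.7913.
Q* = √(2DS / (H(1 − d/p))) = √(2 × 22,000 × 43.4 / (9.84 × 0.7913)).
= √(1,909,600 / 7.7861) ≈ 495.235.
Maximum inventory = Q*(1 − d/p) = 495.235 × 0.7913 ≈ 391.865.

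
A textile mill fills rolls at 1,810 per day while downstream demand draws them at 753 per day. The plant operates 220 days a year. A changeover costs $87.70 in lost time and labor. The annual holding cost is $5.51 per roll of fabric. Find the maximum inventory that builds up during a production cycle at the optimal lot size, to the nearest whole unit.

Annual demand D = 753 × 220 = 165,660.
Production build-up factor (1 − d/p) = 1 − 753/1,810 = 0.5840.
Q* = √(2DS / (H(1 − d/p))) = √(2 × 165,660 × 87.7 / (5.51 × 0.5840)).
= √(29,056,764 / 3.2177) ≈ 3005.036.
Maximum inventory = Q*(1 − d/p) = 3005.036 × 0.5840 ≈ 1754.874.

I_max ≈ 1,755 rolls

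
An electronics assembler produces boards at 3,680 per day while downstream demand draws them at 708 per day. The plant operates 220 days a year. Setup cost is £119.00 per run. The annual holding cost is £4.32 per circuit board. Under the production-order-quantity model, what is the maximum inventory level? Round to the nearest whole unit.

Annual demand D = 708 × 220 = 155,760.
Production build-up factor (1 − d/p) = 1 − 708/3,680 = 0.8076.
Q* = √(2DS / (H(1 − d/p))) = √(2 × 155,760 × 119 / (4.32 × 0.8076)).
= √(37,070,880 / 3.4889) ≈ 3259.673.
Maximum inventory = Q*(1 − d/p) = 3259.673 × 0.8076 ≈ 2632.541.

I_max ≈ 2,633 boards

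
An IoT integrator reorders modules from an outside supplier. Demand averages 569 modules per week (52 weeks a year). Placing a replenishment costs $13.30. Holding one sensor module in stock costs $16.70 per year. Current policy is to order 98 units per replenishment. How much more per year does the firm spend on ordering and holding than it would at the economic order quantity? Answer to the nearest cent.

Annual demand D = 569 × 52 = 29,588.
EOQ = √(2DS/H) = √(2 × 29,588 × 13.3 / 16.7) ≈ 217.09.
Cost at Q* = (D/Q*)S + (Q*/2)H = √(2DSH) ≈ $3,625.41.
Cost at Q = 98: (29,588/98)×13.3 + (98/2)×16.7 = $4,015.51 + $818.30 = $4,833.81.
Excess = $4,833.81 − $3,625.41 = $1,208.41.

Extra cost ≈ $1,208.41 per year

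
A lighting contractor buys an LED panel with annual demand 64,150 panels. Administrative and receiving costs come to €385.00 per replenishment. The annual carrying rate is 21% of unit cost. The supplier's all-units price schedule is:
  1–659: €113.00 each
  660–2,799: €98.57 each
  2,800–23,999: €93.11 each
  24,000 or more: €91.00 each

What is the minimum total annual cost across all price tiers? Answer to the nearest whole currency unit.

Holding cost per unit per year at price C is H = 0.21·C.
For each price level, check whether its EOQ is feasible; otherwise the best quantity at that price is the breakpoint.
Tier 1 (€113.00): EOQ = 1442.8 exceeds tier's upper bound 659, so this tier is dominated.
EOQ at €98.57 = 1544.8 (feasible in tier 2): TC = 64,150×€98.57 + (64,150/1544.8)×385 + (1544.8/2)×0.21×€98.57 = €6,355,241.62.
EOQ at €93.11 = 1589.4 < 2800, so use break Q=2800: TC = 64,150×€93.11 + (64,150/2800.0)×385 + (2800.0/2)×0.21×€93.11 = €6,009,201.46.
EOQ at €91.00 = 1607.7 < 24000, so use break Q=24000: TC = 64,150×€91.00 + (64,150/24000.0)×385 + (24000.0/2)×0.21×€91.00 = €6,067,999.07.
Lowest total cost among the candidates is at Q = 2800.0.

TC* ≈ €6,009,201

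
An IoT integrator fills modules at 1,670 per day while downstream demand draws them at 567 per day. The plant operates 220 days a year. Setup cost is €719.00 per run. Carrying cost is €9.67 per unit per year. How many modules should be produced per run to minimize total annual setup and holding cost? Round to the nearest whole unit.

Annual demand D = 567 × 220 = 124,740.
Production build-up factor (1 − d/p) = 1 − 567/1,670 = 0.6605.
Q* = √(2DS / (H(1 − d/p))) = √(2 × 124,740 × 719 / (9.67 × 0.6605)).
= √(179,376,120 / 6.3868) ≈ 5299.557.

Q* ≈ 5,300 modules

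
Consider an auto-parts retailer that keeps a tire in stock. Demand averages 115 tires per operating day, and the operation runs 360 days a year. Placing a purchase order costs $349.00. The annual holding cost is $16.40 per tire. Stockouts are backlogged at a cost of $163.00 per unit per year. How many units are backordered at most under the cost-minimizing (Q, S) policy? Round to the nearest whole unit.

Annual demand D = 115 × 360 = 41,400.
With planned backorders, Q* = √(2DS/H) · √((H+B)/B).
√(2DS/H) = √(2 × 41,400 × 349 / 16.4) = 1327.413.
√((H+B)/B) = √((16.4+163)/163) = 1.0491.
Q* ≈ 1392.590.
S* = Q* · H/(H+B) = 1392.590 × 16.4/179.4 ≈ 127.305.

S* ≈ 127 tires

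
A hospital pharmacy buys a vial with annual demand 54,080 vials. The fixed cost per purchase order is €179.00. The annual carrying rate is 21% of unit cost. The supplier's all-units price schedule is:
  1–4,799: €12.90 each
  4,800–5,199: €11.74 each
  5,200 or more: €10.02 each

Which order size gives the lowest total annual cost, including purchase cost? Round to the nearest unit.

Q* ≈ 5,200 vials

Holding cost per unit per year at price C is H = 0.21·C.
For each price level, check whether its EOQ is feasible; otherwise the best quantity at that price is the breakpoint.
EOQ at €12.90 = 2673.3 (feasible in tier 1): TC = 54,080×€12.90 + (54,080/2673.3)×179 + (2673.3/2)×0.21×€12.90 = €704,874.10.
EOQ at €11.74 = 2802.3 < 4800, so use break Q=4800: TC = 54,080×€11.74 + (54,080/4800.0)×179 + (4800.0/2)×0.21×€11.74 = €642,832.89.
EOQ at €10.02 = 3033.3 < 5200, so use break Q=5200: TC = 54,080×€10.02 + (54,080/5200.0)×179 + (5200.0/2)×0.21×€10.02 = €549,214.12.
Lowest total cost is €549,214.12 at Q = 5200.0.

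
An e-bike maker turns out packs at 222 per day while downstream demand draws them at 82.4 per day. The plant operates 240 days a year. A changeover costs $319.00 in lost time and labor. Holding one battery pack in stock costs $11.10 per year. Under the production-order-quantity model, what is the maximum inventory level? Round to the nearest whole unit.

I_max ≈ 845 packs

Annual demand D = 82.4 × 240 = 19,776.
Production build-up factor (1 − d/p) = 1 − 82.4/222 = 0.6288.
Q* = √(2DS / (H(1 − d/p))) = √(2 × 19,776 × 319 / (11.1 × 0.6288)).
= √(12,617,088 / 6.98) ≈ 1344.472.
Maximum inventory = Q*(1 − d/p) = 1344.472 × 0.6288 ≈ 845.443.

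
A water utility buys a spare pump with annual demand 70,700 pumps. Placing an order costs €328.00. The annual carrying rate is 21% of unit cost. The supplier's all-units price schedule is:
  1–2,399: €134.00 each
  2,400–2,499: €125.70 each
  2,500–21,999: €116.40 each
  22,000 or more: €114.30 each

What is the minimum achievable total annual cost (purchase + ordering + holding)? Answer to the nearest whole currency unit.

Holding cost per unit per year at price C is H = 0.21·C.
Candidates are each tier's EOQ (if it falls in that tier) and each price-break quantity.
EOQ at €134.00 = 1283.8 (feasible in tier 1): TC = 70,700×€134.00 + (70,700/1283.8)×328 + (1283.8/2)×0.21×€134.00 = €9,509,926.32.
EOQ at €125.70 = 1325.5 < 2400, so use break Q=2400: TC = 70,700×€125.70 + (70,700/2400.0)×328 + (2400.0/2)×0.21×€125.70 = €8,928,328.73.
EOQ at €116.40 = 1377.4 < 2500, so use break Q=2500: TC = 70,700×€116.40 + (70,700/2500.0)×328 + (2500.0/2)×0.21×€116.40 = €8,269,310.84.
EOQ at €114.30 = 1390.0 < 22000, so use break Q=22000: TC = 70,700×€114.30 + (70,700/22000.0)×328 + (22000.0/2)×0.21×€114.30 = €8,346,097.07.
Lowest total cost among the candidates is at Q = 2500.0.

TC* ≈ €8,269,311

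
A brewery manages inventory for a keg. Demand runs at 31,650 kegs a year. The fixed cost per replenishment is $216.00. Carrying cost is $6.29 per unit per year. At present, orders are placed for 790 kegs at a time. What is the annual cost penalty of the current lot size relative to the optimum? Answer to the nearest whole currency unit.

EOQ = √(2DS/H) = √(2 × 31,650 × 216 / 6.29) ≈ 1474.36.
Cost at Q* = (D/Q*)S + (Q*/2)H = √(2DSH) ≈ $9,273.72.
Cost at Q = 790: (31,650/790)×216 + (790/2)×6.29 = $8,653.67 + $2,484.55 = $11,138.22.
Excess = $11,138.22 − $9,273.72 = $1,864.50.

Extra cost ≈ $1,864 per year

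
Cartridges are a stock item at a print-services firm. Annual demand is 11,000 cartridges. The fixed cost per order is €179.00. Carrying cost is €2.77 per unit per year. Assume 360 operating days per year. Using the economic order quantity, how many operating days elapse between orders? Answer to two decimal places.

T ≈ 39.02 days

The optimal lot size = √(2DS/H) = √(2 × 11,000 × 179 / 2.77) ≈ 1192.33.
Cycle time = Q*/D × 360 = 1192.33 / 11,000 × 360 ≈ 39.022 days.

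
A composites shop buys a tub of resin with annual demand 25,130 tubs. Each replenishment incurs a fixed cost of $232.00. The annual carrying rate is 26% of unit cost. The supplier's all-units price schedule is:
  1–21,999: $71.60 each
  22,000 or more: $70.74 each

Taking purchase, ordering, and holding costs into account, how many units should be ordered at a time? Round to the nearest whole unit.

Holding cost per unit per year at price C is H = 0.26·C.
Evaluate total cost at each tier's feasible EOQ or, if the EOQ is below the tier, at the tier's minimum quantity.
EOQ at $71.60 = 791.4 (feasible in tier 1): TC = 25,130×$71.60 + (25,130/791.4)×232 + (791.4/2)×0.26×$71.60 = $1,814,041.25.
EOQ at $70.74 = 796.2 < 22000, so use break Q=22000: TC = 25,130×$70.74 + (25,130/22000.0)×232 + (22000.0/2)×0.26×$70.74 = $1,980,277.61.
Lowest total cost is $1,814,041.25 at Q = 791.4.

Q* ≈ 791 tubs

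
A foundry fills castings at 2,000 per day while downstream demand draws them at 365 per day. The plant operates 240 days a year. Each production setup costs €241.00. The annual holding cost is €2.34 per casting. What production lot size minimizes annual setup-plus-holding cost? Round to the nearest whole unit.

Q* ≈ 4,698 castings

Annual demand D = 365 × 240 = 87,600.
Production build-up factor (1 − d/p) = 1 − 365/2,000 = 0.8175.
Q* = √(2DS / (H(1 − d/p))) = √(2 × 87,600 × 241 / (2.34 × 0.8175)).
= √(42,223,200 / 1.9129) ≈ 4698.116.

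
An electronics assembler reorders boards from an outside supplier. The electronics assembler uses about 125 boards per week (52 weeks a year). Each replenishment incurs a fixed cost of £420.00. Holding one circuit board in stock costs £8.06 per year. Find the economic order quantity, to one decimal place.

Q* ≈ 823.1 boards

Annual demand D = 125 × 52 = 6,500.
EOQ = √(2DS / H) = √(2 × 6,500 × 420 / 8.06).
= √(5,460,000 / 8.06) = √677,419.3548 ≈ 823.055.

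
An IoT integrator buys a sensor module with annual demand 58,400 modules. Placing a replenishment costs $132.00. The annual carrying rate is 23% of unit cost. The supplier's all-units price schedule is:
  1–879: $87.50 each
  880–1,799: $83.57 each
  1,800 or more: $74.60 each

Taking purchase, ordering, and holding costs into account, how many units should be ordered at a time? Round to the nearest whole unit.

Q* ≈ 1,800 modules

Holding cost per unit per year at price C is H = 0.23·C.
For each price level, check whether its EOQ is feasible; otherwise the best quantity at that price is the breakpoint.
EOQ at $87.50 = 875.3 (feasible in tier 1): TC = 58,400×$87.50 + (58,400/875.3)×132 + (875.3/2)×0.23×$87.50 = $5,127,614.74.
EOQ at $83.57 = 895.6 (feasible in tier 2): TC = 58,400×$83.57 + (58,400/895.6)×132 + (895.6/2)×0.23×$83.57 = $4,897,702.62.
EOQ at $74.60 = 947.9 < 1800, so use break Q=1800: TC = 58,400×$74.60 + (58,400/1800.0)×132 + (1800.0/2)×0.23×$74.60 = $4,376,364.87.
Lowest total cost is $4,376,364.87 at Q = 1800.0.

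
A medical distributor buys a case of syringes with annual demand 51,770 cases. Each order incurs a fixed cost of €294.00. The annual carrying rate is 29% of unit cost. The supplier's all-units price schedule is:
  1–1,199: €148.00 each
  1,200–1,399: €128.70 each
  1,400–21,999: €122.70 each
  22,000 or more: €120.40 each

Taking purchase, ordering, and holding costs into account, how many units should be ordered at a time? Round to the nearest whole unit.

Holding cost per unit per year at price C is H = 0.29·C.
Candidates are each tier's EOQ (if it falls in that tier) and each price-break quantity.
EOQ at €148.00 = 842.2 (feasible in tier 1): TC = 51,770×€148.00 + (51,770/842.2)×294 + (842.2/2)×0.29×€148.00 = €7,698,105.78.
EOQ at €128.70 = 903.1 < 1200, so use break Q=1200: TC = 51,770×€128.70 + (51,770/1200.0)×294 + (1200.0/2)×0.29×€128.70 = €6,697,876.45.
EOQ at €122.70 = 924.9 < 1400, so use break Q=1400: TC = 51,770×€122.70 + (51,770/1400.0)×294 + (1400.0/2)×0.29×€122.70 = €6,387,958.80.
EOQ at €120.40 = 933.7 < 22000, so use break Q=22000: TC = 51,770×€120.40 + (51,770/22000.0)×294 + (22000.0/2)×0.29×€120.40 = €6,617,875.84.
Lowest total cost is €6,387,958.80 at Q = 1400.0.

Q* ≈ 1,400 cases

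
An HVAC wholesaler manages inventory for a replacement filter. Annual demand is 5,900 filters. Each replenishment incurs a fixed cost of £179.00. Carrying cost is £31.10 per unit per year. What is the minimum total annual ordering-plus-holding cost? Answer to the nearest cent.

Q* = √(2DS/H) = √(2 × 5,900 × 179 / 31.1) ≈ 260.61.
At Q*, ordering cost (D/Q*)S equals holding cost (Q*/2)H, each = √(DSH/2).
Minimum total = √(2DSH) = √(2 × 5,900 × 179 × 31.1) ≈ 8104.901.

TC* ≈ £8,104.90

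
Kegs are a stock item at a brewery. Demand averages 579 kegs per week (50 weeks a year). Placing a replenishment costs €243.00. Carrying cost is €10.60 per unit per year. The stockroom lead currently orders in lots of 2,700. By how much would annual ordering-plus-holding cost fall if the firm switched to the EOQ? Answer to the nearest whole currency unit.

Annual demand D = 579 × 50 = 28,950.
EOQ = √(2DS/H) = √(2 × 28,950 × 243 / 10.6) ≈ 1152.10.
Cost at Q* = (D/Q*)S + (Q*/2)H = √(2DSH) ≈ €12,212.24.
Cost at Q = 2,700: (28,950/2,700)×243 + (2,700/2)×10.6 = €2,605.50 + €14,310.00 = €16,915.50.
Excess = €16,915.50 − €12,212.24 = €4,703.26.

Extra cost ≈ €4,703 per year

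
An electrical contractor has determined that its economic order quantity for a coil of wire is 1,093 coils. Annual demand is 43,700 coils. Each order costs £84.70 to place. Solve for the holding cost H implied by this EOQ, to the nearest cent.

Squaring Q* = √(2DS/H) gives Q*² = 2DS/H.
From Q* = √(2DS/H): H = 2DS / Q*² = 2 × 43,700 × 84.7 / 1,093² = 6.1966.

H ≈ £6.20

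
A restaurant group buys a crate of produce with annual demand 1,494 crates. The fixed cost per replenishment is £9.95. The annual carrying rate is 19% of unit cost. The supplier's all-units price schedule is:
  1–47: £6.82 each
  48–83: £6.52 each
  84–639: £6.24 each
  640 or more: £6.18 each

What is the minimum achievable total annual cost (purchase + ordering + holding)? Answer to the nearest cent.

TC* ≈ £9,510.31

Holding cost per unit per year at price C is H = 0.19·C.
For each price level, check whether its EOQ is feasible; otherwise the best quantity at that price is the breakpoint.
Tier 1 (£6.82): EOQ = 151.5 exceeds tier's upper bound 47, so this tier is dominated.
Tier 2 (£6.52): EOQ = 154.9 exceeds tier's upper bound 83, so this tier is dominated.
EOQ at £6.24 = 158.4 (feasible in tier 3): TC = 1,494×£6.24 + (1,494/158.4)×9.95 + (158.4/2)×0.19×£6.24 = £9,510.31.
EOQ at £6.18 = 159.1 < 640, so use break Q=640: TC = 1,494×£6.18 + (1,494/640.0)×9.95 + (640.0/2)×0.19×£6.18 = £9,631.89.
Lowest total cost among the candidates is at Q = 158.4.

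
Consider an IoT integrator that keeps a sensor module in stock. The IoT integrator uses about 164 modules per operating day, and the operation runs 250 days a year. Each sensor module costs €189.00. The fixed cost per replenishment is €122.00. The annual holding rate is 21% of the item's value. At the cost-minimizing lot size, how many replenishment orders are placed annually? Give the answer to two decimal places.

Annual demand D = 164 × 250 = 41,000.
Holding cost H = 0.21 × €189.00 = €39.6900 per unit per year.
EOQ = √(2DS/H) = √(2 × 41,000 × 122 / 39.69) ≈ 502.05.
Orders per year = D / Q* = 41,000 / 502.05 ≈ 81.665.

N ≈ 81.67 orders per year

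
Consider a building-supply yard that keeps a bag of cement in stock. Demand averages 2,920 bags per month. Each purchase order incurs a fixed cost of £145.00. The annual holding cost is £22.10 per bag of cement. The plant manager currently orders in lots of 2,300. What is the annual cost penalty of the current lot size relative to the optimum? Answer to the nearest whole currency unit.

Extra cost ≈ £12,638 per year

Annual demand D = 2,920 × 12 = 35,040.
EOQ = √(2DS/H) = √(2 × 35,040 × 145 / 22.1) ≈ 678.09.
Cost at Q* = (D/Q*)S + (Q*/2)H = √(2DSH) ≈ £14,985.71.
Cost at Q = 2,300: (35,040/2,300)×145 + (2,300/2)×22.1 = £2,209.04 + £25,415.00 = £27,624.04.
Excess = £27,624.04 − £14,985.71 = £12,638.34.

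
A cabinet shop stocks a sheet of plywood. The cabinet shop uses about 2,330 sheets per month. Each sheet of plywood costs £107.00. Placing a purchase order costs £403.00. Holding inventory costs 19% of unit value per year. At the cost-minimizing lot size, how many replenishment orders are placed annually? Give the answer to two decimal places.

N ≈ 26.56 orders per year

Annual demand D = 2,330 × 12 = 27,960.
Holding cost H = 0.19 × £107.00 = £20.3300 per unit per year.
Q* = √(2DS/H) = √(2 × 27,960 × 403 / 20.33) ≈ 1052.85.
Orders per year = D / Q* = 27,960 / 1052.85 ≈ 26.556.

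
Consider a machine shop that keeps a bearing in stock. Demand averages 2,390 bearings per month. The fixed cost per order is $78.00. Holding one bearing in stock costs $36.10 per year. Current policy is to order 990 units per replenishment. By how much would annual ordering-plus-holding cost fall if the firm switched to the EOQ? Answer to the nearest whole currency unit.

Annual demand D = 2,390 × 12 = 28,680.
EOQ = √(2DS/H) = √(2 × 28,680 × 78 / 36.1) ≈ 352.05.
Cost at Q* = (D/Q*)S + (Q*/2)H = √(2DSH) ≈ $12,708.83.
Cost at Q = 990: (28,680/990)×78 + (990/2)×36.1 = $2,259.64 + $17,869.50 = $20,129.14.
Excess = $20,129.14 − $12,708.83 = $7,420.31.

Extra cost ≈ $7,420 per year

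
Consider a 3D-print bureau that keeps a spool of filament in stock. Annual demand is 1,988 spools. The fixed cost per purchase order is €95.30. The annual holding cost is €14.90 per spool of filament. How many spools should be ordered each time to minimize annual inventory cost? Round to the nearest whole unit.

Q* ≈ 159 spools

EOQ = √(2DS / H) = √(2 × 1,988 × 95.3 / 14.9).
= √(378,912.8 / 14.9) = √25,430.3893 ≈ 159.469.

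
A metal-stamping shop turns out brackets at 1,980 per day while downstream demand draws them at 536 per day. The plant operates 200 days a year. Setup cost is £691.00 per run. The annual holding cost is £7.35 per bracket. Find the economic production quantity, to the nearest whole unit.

Q* ≈ 5,257 brackets

Annual demand D = 536 × 200 = 107,200.
Production build-up factor (1 − d/p) = 1 − 536/1,980 = 0.7293.
Q* = √(2DS / (H(1 − d/p))) = √(2 × 107,200 × 691 / (7.35 × 0.7293)).
= √(148,150,400 / 5.3603) ≈ 5257.227.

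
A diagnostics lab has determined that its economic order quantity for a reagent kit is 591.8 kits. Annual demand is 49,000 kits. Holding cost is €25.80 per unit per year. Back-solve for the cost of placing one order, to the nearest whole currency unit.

The basic EOQ model gives Q* = √(2DS/H); rearrange for the unknown.
From Q* = √(2DS/H): S = Q*²H / (2D) = 591.8² × 25.8 / (2 × 49,000) = 92.2027.

S ≈ €92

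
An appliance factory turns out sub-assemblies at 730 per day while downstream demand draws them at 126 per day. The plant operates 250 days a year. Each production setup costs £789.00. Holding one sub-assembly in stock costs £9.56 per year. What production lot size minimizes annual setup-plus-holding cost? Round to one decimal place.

Q* ≈ 2,506.8 sub-assemblies

Annual demand D = 126 × 250 = 31,500.
Production build-up factor (1 − d/p) = 1 − 126/730 = 0.8274.
Q* = √(2DS / (H(1 − d/p))) = √(2 × 31,500 × 789 / (9.56 × 0.8274)).
= √(49,707,000 / 7.9099) ≈ 2506.818.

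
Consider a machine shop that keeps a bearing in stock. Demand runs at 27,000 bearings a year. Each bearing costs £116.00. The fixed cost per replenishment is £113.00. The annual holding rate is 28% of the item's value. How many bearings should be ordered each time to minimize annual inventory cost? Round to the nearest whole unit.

Holding cost H = 0.28 × £116.00 = £32.4800 per unit per year.
EOQ = √(2DS / H) = √(2 × 27,000 × 113 / 32.48).
= √(6,102,000 / 32.48) = √187,869.4581 ≈ 433.439.

Q* ≈ 433 bearings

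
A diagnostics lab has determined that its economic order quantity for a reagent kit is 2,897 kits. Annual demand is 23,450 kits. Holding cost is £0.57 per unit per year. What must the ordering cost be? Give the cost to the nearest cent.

S ≈ £102.00

Invert the EOQ relation Q*² = 2DS/H.
From Q* = √(2DS/H): S = Q*²H / (2D) = 2,897² × 0.57 / (2 × 23,450) = 101.9997.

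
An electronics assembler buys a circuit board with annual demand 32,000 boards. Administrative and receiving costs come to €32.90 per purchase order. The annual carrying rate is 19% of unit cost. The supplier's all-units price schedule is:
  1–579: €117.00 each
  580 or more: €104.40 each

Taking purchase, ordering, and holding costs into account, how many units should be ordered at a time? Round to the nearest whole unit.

Q* ≈ 580 boards

Holding cost per unit per year at price C is H = 0.19·C.
Evaluate total cost at each tier's feasible EOQ or, if the EOQ is below the tier, at the tier's minimum quantity.
EOQ at €117.00 = 307.8 (feasible in tier 1): TC = 32,000×€117.00 + (32,000/307.8)×32.9 + (307.8/2)×0.19×€117.00 = €3,750,841.60.
EOQ at €104.40 = 325.8 < 580, so use break Q=580: TC = 32,000×€104.40 + (32,000/580.0)×32.9 + (580.0/2)×0.19×€104.40 = €3,348,367.61.
Lowest total cost is €3,348,367.61 at Q = 580.0.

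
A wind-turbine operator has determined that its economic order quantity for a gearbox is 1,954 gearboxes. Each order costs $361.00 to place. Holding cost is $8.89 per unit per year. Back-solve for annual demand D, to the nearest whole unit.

D ≈ 47,013 gearboxes per year

The basic EOQ model gives Q* = √(2DS/H); rearrange for the unknown.
From Q* = √(2DS/H): D = Q*²H / (2S) = 1,954² × 8.89 / (2 × 361) = 47012.536.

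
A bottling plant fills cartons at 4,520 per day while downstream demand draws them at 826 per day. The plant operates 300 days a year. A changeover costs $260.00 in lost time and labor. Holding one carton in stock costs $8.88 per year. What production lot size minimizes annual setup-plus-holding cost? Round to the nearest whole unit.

Q* ≈ 4,214 cartons

Annual demand D = 826 × 300 = 247,800.
Production build-up factor (1 − d/p) = 1 − 826/4,520 = 0.8173.
Q* = √(2DS / (H(1 − d/p))) = √(2 × 247,800 × 260 / (8.88 × 0.8173)).
= √(128,856,000 / 7.2572) ≈ 4213.729.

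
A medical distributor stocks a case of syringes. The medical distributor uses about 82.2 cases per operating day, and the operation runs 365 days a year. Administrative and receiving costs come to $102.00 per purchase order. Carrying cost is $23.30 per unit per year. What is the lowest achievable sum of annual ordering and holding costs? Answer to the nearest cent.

Annual demand D = 82.2 × 365 = 30,003.
Q* = √(2DS/H) = √(2 × 30,003 × 102 / 23.3) ≈ 512.53.
At Q*, ordering cost (D/Q*)S equals holding cost (Q*/2)H, each = √(DSH/2).
Minimum total = √(2DSH) = √(2 × 30,003 × 102 × 23.3) ≈ 11941.954.

TC* ≈ $11,941.95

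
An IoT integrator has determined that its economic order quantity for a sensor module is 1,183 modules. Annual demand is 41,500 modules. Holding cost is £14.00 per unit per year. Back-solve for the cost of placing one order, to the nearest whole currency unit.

The basic EOQ model gives Q* = √(2DS/H); rearrange for the unknown.
From Q* = √(2DS/H): S = Q*²H / (2D) = 1,183² × 14 / (2 × 41,500) = 236.0584.

S ≈ £236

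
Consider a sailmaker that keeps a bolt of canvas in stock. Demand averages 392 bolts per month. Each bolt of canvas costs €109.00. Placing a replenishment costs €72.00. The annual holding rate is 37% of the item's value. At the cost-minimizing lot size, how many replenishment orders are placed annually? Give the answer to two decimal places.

N ≈ 36.30 orders per year

Annual demand D = 392 × 12 = 4,704.
Holding cost H = 0.37 × €109.00 = €40.3300 per unit per year.
EOQ = √(2DS/H) = √(2 × 4,704 × 72 / 40.33) ≈ 129.60.
Orders per year = D / Q* = 4,704 / 129.60 ≈ 36.297.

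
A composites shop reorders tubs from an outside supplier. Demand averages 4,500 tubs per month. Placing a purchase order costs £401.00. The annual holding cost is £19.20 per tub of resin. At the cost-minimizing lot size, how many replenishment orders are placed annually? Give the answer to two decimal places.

N ≈ 35.96 orders per year

Annual demand D = 4,500 × 12 = 54,000.
EOQ = √(2DS/H) = √(2 × 54,000 × 401 / 19.2) ≈ 1501.87.
Orders per year = D / Q* = 54,000 / 1501.87 ≈ 35.955.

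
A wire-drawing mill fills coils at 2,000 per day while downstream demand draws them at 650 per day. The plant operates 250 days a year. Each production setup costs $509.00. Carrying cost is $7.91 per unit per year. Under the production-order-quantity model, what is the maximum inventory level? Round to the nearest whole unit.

I_max ≈ 3,757 coils

Annual demand D = 650 × 250 = 162,500.
Production build-up factor (1 − d/p) = 1 − 650/2,000 = 0.6750.
Q* = √(2DS / (H(1 − d/p))) = √(2 × 162,500 × 509 / (7.91 × 0.6750)).
= √(165,425,000 / 5.3393) ≈ 5566.221.
Maximum inventory = Q*(1 − d/p) = 5566.221 × 0.6750 ≈ 3757.199.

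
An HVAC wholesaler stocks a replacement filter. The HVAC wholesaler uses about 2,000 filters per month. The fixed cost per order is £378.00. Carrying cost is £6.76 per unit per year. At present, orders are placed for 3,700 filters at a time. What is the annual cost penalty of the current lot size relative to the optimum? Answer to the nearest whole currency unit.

Extra cost ≈ £3,883 per year

Annual demand D = 2,000 × 12 = 24,000.
EOQ = √(2DS/H) = √(2 × 24,000 × 378 / 6.76) ≈ 1638.30.
Cost at Q* = (D/Q*)S + (Q*/2)H = √(2DSH) ≈ £11,074.90.
Cost at Q = 3,700: (24,000/3,700)×378 + (3,700/2)×6.76 = £2,451.89 + £12,506.00 = £14,957.89.
Excess = £14,957.89 − £11,074.90 = £3,882.99.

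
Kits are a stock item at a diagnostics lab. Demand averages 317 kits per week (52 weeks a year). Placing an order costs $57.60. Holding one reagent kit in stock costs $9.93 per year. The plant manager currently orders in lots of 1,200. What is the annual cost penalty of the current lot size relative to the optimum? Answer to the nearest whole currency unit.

Annual demand D = 317 × 52 = 16,484.
EOQ = √(2DS/H) = √(2 × 16,484 × 57.6 / 9.93) ≈ 437.30.
Cost at Q* = (D/Q*)S + (Q*/2)H = √(2DSH) ≈ $4,342.42.
Cost at Q = 1,200: (16,484/1,200)×57.6 + (1,200/2)×9.93 = $791.23 + $5,958.00 = $6,749.23.
Excess = $6,749.23 − $4,342.42 = $2,406.81.

Extra cost ≈ $2,407 per year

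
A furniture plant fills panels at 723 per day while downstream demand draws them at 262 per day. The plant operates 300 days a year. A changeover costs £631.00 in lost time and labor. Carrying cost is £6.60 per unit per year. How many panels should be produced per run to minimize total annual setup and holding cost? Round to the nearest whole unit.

Annual demand D = 262 × 300 = 78,600.
Production build-up factor (1 − d/p) = 1 − 262/723 = 0.6376.
Q* = √(2DS / (H(1 − d/p))) = √(2 × 78,600 × 631 / (6.6 × 0.6376)).
= √(99,193,200 / 4.2083) ≈ 4854.982.

Q* ≈ 4,855 panels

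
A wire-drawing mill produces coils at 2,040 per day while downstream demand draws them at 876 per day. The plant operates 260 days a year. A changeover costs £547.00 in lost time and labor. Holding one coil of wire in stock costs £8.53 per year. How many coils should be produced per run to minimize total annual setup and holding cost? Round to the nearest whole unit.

Annual demand D = 876 × 260 = 227,760.
Production build-up factor (1 − d/p) = 1 − 876/2,040 = 0.5706.
Q* = √(2DS / (H(1 − d/p))) = √(2 × 227,760 × 547 / (8.53 × 0.5706)).
= √(249,169,440 / 4.8671) ≈ 7155.030.

Q* ≈ 7,155 coils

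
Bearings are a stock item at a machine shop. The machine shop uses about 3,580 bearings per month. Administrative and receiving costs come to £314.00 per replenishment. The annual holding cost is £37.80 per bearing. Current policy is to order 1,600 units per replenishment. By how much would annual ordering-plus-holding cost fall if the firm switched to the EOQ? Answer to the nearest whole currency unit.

Annual demand D = 3,580 × 12 = 42,960.
EOQ = √(2DS/H) = √(2 × 42,960 × 314 / 37.8) ≈ 844.82.
Cost at Q* = (D/Q*)S + (Q*/2)H = √(2DSH) ≈ £31,934.33.
Cost at Q = 1,600: (42,960/1,600)×314 + (1,600/2)×37.8 = £8,430.90 + £30,240.00 = £38,670.90.
Excess = £38,670.90 − £31,934.33 = £6,736.57.

Extra cost ≈ £6,737 per year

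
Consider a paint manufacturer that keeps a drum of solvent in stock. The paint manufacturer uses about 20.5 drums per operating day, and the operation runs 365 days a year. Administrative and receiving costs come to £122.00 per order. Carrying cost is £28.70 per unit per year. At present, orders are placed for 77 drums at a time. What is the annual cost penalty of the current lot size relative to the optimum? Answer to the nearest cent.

Extra cost ≈ £5,721.66 per year

Annual demand D = 20.5 × 365 = 7,482.5.
EOQ = √(2DS/H) = √(2 × 7,482.5 × 122 / 28.7) ≈ 252.22.
Cost at Q* = (D/Q*)S + (Q*/2)H = √(2DSH) ≈ £7,238.68.
Cost at Q = 77: (7,482.5/77)×122 + (77/2)×28.7 = £11,855.39 + £1,104.95 = £12,960.34.
Excess = £12,960.34 − £7,238.68 = £5,721.66.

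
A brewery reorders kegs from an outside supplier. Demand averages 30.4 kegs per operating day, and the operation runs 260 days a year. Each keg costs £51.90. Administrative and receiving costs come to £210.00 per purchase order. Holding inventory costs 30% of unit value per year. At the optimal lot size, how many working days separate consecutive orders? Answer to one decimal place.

Annual demand D = 30.4 × 260 = 7,904.
Holding cost H = 0.30 × £51.90 = £15.5700 per unit per year.
The optimal lot size = √(2DS/H) = √(2 × 7,904 × 210 / 15.57) ≈ 461.75.
Cycle time = Q*/D × 260 = 461.75 / 7,904 × 260 ≈ 15.189 days.

T ≈ 15.2 days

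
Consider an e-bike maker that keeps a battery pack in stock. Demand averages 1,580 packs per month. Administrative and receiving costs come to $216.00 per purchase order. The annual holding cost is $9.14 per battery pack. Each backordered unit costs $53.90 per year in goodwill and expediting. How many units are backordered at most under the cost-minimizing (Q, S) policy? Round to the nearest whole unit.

Annual demand D = 1,580 × 12 = 18,960.
With planned backorders, Q* = √(2DS/H) · √((H+B)/B).
√(2DS/H) = √(2 × 18,960 × 216 / 9.14) = 946.647.
√((H+B)/B) = √((9.14+53.9)/53.9) = 1.0815.
Q* ≈ 1023.768.
S* = Q* · H/(H+B) = 1023.768 × 9.14/63.04 ≈ 148.433.

S* ≈ 148 packs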